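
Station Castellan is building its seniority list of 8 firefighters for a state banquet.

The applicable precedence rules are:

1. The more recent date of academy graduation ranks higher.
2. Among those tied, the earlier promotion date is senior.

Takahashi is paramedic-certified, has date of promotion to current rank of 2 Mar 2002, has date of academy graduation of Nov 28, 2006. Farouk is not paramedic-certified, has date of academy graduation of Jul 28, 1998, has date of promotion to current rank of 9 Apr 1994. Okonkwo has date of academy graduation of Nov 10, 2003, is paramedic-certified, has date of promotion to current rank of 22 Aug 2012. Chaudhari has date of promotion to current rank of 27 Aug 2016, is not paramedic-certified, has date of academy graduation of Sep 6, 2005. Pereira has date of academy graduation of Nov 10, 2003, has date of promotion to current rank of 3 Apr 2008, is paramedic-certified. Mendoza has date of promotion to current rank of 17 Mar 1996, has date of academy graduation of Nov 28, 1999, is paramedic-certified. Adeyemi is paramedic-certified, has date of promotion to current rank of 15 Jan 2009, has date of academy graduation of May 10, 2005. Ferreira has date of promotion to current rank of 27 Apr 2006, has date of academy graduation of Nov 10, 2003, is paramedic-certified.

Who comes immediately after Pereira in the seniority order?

By date of academy graduation (later first): Takahashi (Nov 28, 2006); then Chaudhari (Sep 6, 2005); then Adeyemi (May 10, 2005); then Ferreira, Pereira and Okonkwo (each Nov 10, 2003); then Mendoza (Nov 28, 1999); then Farouk (Jul 28, 1998).
Among Ferreira, Pereira and Okonkwo, by date of promotion to current rank (earlier first): Ferreira (27 Apr 2006) before Pereira (3 Apr 2008) before Okonkwo (22 Aug 2012).
Order: Takahashi, Chaudhari, Adeyemi, Ferreira, Pereira, Okonkwo, Mendoza, Farouk.

Okonkwo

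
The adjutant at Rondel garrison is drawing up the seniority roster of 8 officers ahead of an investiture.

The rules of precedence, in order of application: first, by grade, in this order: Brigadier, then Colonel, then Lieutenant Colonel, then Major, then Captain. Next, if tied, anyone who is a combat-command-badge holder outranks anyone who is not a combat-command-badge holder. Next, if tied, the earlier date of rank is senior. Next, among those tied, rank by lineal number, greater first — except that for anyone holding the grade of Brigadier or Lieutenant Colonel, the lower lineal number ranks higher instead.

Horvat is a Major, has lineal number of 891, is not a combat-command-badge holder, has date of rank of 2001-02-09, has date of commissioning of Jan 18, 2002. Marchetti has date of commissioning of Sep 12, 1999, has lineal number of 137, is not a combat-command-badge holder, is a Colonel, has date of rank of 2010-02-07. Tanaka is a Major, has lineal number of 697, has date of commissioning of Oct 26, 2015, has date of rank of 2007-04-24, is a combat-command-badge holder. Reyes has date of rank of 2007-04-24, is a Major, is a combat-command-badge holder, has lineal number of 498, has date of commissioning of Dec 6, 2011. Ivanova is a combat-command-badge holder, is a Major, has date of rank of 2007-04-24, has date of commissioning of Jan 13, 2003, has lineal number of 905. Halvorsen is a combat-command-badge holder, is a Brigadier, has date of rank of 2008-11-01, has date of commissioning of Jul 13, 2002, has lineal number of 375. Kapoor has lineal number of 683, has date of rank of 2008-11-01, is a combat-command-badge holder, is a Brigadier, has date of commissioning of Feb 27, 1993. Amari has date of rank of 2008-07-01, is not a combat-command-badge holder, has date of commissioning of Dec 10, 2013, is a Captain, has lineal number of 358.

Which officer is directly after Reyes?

Horvat

By grade: Halvorsen and Kapoor (Brigadier); then Marchetti (Colonel); then Ivanova, Tanaka, Reyes and Horvat (Major); then Amari (Captain).
Halvorsen and Kapoor are each a combat-command-badge holder, so the next rule applies.
Halvorsen and Kapoor both have date of rank 2008-11-01, so the next rule applies.
Among Halvorsen and Kapoor, by lineal number (lower first) (reversed rule for this group): Halvorsen (375) before Kapoor (683).
Among Ivanova, Tanaka, Reyes and Horvat, a combat-command-badge holder before not a combat-command-badge holder: Ivanova, Tanaka and Reyes (a combat-command-badge holder) before Horvat (not a combat-command-badge holder).
Ivanova, Tanaka and Reyes all have date of rank 2007-04-24, so the next rule applies.
Among Ivanova, Tanaka and Reyes, by lineal number (higher first): Ivanova (905) before Tanaka (697) before Reyes (498).
Order: Halvorsen, Kapoor, Marchetti, Ivanova, Tanaka, Reyes, Horvat, Amari.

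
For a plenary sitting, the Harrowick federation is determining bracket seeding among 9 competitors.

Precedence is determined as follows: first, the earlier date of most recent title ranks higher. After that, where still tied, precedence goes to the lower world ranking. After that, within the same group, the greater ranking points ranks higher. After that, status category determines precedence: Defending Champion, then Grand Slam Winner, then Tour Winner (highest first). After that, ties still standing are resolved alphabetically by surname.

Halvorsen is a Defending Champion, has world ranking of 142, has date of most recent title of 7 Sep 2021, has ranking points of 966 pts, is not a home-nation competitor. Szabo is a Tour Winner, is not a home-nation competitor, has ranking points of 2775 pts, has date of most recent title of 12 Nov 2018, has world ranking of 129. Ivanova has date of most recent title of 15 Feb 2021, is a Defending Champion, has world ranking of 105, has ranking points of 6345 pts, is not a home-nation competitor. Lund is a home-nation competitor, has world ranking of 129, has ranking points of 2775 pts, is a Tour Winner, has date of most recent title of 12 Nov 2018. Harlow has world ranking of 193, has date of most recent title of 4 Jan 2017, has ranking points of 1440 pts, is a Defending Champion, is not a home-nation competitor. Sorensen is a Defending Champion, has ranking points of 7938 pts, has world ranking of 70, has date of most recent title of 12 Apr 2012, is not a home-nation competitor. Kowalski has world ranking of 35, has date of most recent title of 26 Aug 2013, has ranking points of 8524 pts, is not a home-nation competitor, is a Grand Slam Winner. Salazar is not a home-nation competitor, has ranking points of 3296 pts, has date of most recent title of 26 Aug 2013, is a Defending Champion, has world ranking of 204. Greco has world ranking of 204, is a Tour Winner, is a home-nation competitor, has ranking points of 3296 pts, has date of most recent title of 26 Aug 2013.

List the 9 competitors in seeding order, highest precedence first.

By date of most recent title (earlier first): Sorensen (12 Apr 2012); then Kowalski, Salazar and Greco (each 26 Aug 2013); then Harlow (4 Jan 2017); then Lund and Szabo (both 12 Nov 2018); then Ivanova (15 Feb 2021); then Halvorsen (7 Sep 2021).
Among Kowalski, Salazar and Greco, by world ranking (lower first): Kowalski (35) before Salazar and Greco (204).
Salazar and Greco both have ranking points 3296 pts, so the next rule applies.
Among Salazar and Greco, by status category: Salazar (Defending Champion) before Greco (Tour Winner).
Lund and Szabo both have world ranking 129, so the next rule applies.
Lund and Szabo both have ranking points 2775 pts, so the next rule applies.
Lund and Szabo are each Tour Winner, so the next rule applies.
Among Lund and Szabo, alphabetically by surname: Lund before Szabo.
Full order: Sorensen, Kowalski, Salazar, Greco, Harlow, Lund, Szabo, Ivanova, Halvorsen.

Sorensen, Kowalski, Salazar, Greco, Harlow, Lund, Szabo, Ivanova, Halvorsen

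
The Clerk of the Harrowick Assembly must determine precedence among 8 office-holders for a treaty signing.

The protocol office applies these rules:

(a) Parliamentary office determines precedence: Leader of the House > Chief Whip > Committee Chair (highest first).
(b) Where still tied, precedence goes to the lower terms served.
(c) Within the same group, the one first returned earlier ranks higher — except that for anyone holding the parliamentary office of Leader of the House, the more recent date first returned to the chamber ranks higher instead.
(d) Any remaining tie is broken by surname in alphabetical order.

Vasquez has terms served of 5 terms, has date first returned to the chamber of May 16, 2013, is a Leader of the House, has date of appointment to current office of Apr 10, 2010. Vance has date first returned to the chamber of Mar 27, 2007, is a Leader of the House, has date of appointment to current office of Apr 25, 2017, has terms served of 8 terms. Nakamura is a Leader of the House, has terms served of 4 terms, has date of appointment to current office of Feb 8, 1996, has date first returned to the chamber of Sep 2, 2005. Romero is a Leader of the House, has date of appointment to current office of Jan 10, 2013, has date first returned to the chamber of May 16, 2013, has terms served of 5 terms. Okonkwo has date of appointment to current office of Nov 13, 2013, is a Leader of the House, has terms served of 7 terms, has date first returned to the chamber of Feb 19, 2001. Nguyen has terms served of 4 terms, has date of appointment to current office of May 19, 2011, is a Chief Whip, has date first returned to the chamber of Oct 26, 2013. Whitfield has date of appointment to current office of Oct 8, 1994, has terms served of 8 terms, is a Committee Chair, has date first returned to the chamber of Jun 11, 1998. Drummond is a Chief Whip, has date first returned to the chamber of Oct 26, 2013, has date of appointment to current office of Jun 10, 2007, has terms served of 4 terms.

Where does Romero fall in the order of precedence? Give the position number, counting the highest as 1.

By parliamentary office: Nakamura, Romero, Vasquez, Okonkwo and Vance (Leader of the House); then Drummond and Nguyen (Chief Whip); then Whitfield (Committee Chair).
Among Nakamura, Romero, Vasquez, Okonkwo and Vance, by terms served (lower first): Nakamura (4 terms) before Romero and Vasquez (5 terms) before Okonkwo (7 terms) before Vance (8 terms).
Romero and Vasquez both have date first returned to the chamber May 16, 2013, so the next rule applies.
Among Romero and Vasquez, alphabetically by surname: Romero before Vasquez.
Drummond and Nguyen both have terms served 4 terms, so the next rule applies.
Drummond and Nguyen both have date first returned to the chamber Oct 26, 2013, so the next rule applies.
Among Drummond and Nguyen, alphabetically by surname: Drummond before Nguyen.
Order: Nakamura, Romero, Vasquez, Okonkwo, Vance, Drummond, Nguyen, Whitfield. So position 2.

2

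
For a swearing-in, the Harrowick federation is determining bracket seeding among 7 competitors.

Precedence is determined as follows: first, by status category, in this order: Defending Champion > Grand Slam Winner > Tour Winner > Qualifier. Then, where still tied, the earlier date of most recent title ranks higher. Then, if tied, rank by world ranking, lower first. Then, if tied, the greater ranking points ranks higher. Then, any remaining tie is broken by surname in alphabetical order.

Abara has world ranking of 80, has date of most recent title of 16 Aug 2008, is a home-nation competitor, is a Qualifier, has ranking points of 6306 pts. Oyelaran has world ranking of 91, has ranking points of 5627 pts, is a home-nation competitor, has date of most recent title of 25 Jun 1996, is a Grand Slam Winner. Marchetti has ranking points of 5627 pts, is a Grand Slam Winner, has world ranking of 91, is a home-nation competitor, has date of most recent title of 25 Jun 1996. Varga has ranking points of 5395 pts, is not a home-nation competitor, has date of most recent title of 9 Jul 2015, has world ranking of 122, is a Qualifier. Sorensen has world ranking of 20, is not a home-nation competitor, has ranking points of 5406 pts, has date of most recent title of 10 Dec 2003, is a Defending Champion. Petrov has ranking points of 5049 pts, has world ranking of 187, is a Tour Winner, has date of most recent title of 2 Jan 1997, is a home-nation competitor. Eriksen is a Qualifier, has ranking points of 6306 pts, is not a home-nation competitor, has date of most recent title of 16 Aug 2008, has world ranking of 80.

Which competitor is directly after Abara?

Eriksen

By status category: Sorensen (Defending Champion); then Marchetti and Oyelaran (Grand Slam Winner); then Petrov (Tour Winner); then Abara, Eriksen and Varga (Qualifier).
Marchetti and Oyelaran both have date of most recent title 25 Jun 1996, so the next rule applies.
Marchetti and Oyelaran both have world ranking 91, so the next rule applies.
Marchetti and Oyelaran both have ranking points 5627 pts, so the next rule applies.
Among Marchetti and Oyelaran, alphabetically by surname: Marchetti before Oyelaran.
Among Abara, Eriksen and Varga, by date of most recent title (earlier first): Abara and Eriksen (16 Aug 2008) before Varga (9 Jul 2015).
Abara and Eriksen both have world ranking 80, so the next rule applies.
Abara and Eriksen both have ranking points 6306 pts, so the next rule applies.
Among Abara and Eriksen, alphabetically by surname: Abara before Eriksen.
Order: Sorensen, Marchetti, Oyelaran, Petrov, Abara, Eriksen, Varga.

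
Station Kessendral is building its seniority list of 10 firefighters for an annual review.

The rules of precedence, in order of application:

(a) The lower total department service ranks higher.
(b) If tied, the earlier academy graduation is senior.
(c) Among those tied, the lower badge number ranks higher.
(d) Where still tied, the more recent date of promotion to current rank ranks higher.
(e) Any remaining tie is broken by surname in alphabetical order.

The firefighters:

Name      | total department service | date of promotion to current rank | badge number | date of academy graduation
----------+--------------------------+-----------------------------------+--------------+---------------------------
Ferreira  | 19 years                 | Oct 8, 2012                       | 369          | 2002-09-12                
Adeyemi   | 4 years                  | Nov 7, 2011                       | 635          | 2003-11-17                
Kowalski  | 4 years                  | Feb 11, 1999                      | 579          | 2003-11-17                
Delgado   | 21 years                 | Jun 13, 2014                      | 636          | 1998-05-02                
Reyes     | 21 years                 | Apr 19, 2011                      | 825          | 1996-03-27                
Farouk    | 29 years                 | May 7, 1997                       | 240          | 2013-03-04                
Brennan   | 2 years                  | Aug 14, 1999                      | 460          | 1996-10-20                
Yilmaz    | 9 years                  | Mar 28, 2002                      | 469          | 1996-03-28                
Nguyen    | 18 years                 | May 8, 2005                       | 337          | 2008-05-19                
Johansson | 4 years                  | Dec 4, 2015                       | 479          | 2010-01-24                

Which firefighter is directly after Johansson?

Yilmaz

By total department service (lower first): Brennan (2 years); then Kowalski, Adeyemi and Johansson (each 4 years); then Yilmaz (9 years); then Nguyen (18 years); then Ferreira (19 years); then Reyes and Delgado (both 21 years); then Farouk (29 years).
Among Kowalski, Adeyemi and Johansson, by date of academy graduation (earlier first): Kowalski and Adeyemi (2003-11-17) before Johansson (2010-01-24).
Among Kowalski and Adeyemi, by badge number (lower first): Kowalski (579) before Adeyemi (635).
Among Reyes and Delgado, by date of academy graduation (earlier first): Reyes (1996-03-27) before Delgado (1998-05-02).
Order: Brennan, Kowalski, Adeyemi, Johansson, Yilmaz, Nguyen, Ferreira, Reyes, Delgado, Farouk.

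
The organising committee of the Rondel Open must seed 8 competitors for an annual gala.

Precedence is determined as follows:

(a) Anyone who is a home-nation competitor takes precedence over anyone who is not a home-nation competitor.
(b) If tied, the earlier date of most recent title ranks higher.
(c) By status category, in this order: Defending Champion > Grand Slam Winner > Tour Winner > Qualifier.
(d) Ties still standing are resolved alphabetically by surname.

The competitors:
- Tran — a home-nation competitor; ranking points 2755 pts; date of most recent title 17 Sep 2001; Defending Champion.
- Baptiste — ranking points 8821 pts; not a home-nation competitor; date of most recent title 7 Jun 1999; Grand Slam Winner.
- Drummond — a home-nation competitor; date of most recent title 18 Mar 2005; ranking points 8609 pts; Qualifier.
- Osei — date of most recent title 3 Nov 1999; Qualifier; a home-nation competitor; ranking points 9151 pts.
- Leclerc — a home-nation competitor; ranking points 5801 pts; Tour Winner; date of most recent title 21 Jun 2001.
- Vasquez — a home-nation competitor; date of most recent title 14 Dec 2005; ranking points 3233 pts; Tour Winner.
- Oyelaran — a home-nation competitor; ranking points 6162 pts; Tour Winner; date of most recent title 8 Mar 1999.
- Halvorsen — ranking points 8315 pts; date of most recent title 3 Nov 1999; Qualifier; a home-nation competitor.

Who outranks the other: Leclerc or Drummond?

Leclerc

By the first rule: Oyelaran, Halvorsen, Osei, Leclerc, Tran, Drummond and Vasquez (each a home-nation competitor); then Baptiste (not a home-nation competitor).
Among Oyelaran, Halvorsen, Osei, Leclerc, Tran, Drummond and Vasquez, by date of most recent title (earlier first): Oyelaran (8 Mar 1999) before Halvorsen and Osei (3 Nov 1999) before Leclerc (21 Jun 2001) before Tran (17 Sep 2001) before Drummond (18 Mar 2005) before Vasquez (14 Dec 2005).
Halvorsen and Osei are each Qualifier, so the next rule applies.
Among Halvorsen and Osei, alphabetically by surname: Halvorsen before Osei.
So Leclerc takes precedence.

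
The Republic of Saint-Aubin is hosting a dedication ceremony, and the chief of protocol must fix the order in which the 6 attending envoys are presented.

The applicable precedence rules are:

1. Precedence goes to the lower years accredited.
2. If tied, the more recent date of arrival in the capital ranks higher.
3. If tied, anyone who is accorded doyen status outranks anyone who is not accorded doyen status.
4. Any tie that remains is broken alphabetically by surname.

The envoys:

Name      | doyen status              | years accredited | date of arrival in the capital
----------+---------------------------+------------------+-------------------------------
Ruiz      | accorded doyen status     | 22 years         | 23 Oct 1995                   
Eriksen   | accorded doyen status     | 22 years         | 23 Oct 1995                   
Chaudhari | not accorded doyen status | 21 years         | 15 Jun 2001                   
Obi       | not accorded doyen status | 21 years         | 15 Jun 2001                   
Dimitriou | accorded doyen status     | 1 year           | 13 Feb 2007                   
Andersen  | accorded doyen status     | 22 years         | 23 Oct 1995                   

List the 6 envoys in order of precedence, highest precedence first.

By years accredited (lower first): Dimitriou (1 year); then Chaudhari and Obi (both 21 years); then Andersen, Eriksen and Ruiz (each 22 years).
Chaudhari and Obi both have date of arrival in the capital 15 Jun 2001, so the next rule applies.
Chaudhari and Obi are each not accorded doyen status, so the next rule applies.
Among Chaudhari and Obi, alphabetically by surname: Chaudhari before Obi.
Andersen, Eriksen and Ruiz all have date of arrival in the capital 23 Oct 1995, so the next rule applies.
Andersen, Eriksen and Ruiz are each accorded doyen status, so the next rule applies.
Among Andersen, Eriksen and Ruiz, alphabetically by surname: Andersen before Eriksen before Ruiz.
Full order: Dimitriou, Chaudhari, Obi, Andersen, Eriksen, Ruiz.

Dimitriou, Chaudhari, Obi, Andersen, Eriksen, Ruiz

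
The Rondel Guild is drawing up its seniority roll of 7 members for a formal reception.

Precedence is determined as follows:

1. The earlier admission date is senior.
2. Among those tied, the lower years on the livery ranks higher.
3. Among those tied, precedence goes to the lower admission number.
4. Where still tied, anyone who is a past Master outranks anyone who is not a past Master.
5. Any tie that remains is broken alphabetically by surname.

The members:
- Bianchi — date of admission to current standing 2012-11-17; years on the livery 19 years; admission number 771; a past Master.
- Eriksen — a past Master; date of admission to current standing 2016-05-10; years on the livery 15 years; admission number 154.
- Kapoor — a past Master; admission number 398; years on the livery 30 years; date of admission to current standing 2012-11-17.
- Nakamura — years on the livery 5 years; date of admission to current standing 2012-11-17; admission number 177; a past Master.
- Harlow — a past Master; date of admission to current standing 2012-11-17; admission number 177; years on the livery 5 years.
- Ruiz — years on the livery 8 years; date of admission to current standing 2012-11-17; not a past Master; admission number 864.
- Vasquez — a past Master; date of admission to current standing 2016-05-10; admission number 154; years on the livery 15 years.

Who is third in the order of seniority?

Ruiz

By date of admission to current standing (earlier first): Harlow, Nakamura, Ruiz, Bianchi and Kapoor (each 2012-11-17); then Eriksen and Vasquez (both 2016-05-10).
Among Harlow, Nakamura, Ruiz, Bianchi and Kapoor, by years on the livery (lower first): Harlow and Nakamura (5 years) before Ruiz (8 years) before Bianchi (19 years) before Kapoor (30 years).
Harlow and Nakamura both have admission number 177, so the next rule applies.
Harlow and Nakamura are each a past Master, so the next rule applies.
Among Harlow and Nakamura, alphabetically by surname: Harlow before Nakamura.
Eriksen and Vasquez both have years on the livery 15 years, so the next rule applies.
Eriksen and Vasquez both have admission number 154, so the next rule applies.
Eriksen and Vasquez are each a past Master, so the next rule applies.
Among Eriksen and Vasquez, alphabetically by surname: Eriksen before Vasquez.
Order: Harlow, Nakamura, Ruiz, Bianchi, Kapoor, Eriksen, Vasquez.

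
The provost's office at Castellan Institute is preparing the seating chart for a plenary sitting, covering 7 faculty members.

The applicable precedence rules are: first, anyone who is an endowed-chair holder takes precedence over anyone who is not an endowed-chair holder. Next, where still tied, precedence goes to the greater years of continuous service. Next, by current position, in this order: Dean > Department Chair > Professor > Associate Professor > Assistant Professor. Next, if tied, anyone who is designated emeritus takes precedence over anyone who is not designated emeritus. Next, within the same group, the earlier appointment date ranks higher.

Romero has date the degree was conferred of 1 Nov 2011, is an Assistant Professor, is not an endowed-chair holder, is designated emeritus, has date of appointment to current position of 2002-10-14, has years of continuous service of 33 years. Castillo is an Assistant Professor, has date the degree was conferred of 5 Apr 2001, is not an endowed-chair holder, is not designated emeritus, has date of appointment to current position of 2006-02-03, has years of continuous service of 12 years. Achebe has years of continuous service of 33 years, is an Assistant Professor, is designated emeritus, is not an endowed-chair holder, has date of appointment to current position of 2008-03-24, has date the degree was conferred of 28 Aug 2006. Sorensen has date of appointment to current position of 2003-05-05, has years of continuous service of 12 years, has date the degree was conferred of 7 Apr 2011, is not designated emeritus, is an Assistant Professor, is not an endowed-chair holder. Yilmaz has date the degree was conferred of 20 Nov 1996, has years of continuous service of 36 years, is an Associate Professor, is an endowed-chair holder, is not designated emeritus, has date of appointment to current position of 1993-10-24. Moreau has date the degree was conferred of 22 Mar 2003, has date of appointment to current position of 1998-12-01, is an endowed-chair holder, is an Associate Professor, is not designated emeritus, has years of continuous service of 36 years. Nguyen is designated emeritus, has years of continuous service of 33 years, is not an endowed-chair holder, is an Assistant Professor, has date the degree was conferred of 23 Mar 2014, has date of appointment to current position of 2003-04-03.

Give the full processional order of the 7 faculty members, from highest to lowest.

Yilmaz, Moreau, Romero, Nguyen, Achebe, Sorensen, Castillo

By the first rule: Yilmaz and Moreau (both an endowed-chair holder); then Romero, Nguyen, Achebe, Sorensen and Castillo (each not an endowed-chair holder).
Yilmaz and Moreau both have years of continuous service 36 years, so the next rule applies.
Yilmaz and Moreau are each Associate Professor, so the next rule applies.
Yilmaz and Moreau are each not designated emeritus, so the next rule applies.
Among Yilmaz and Moreau, by date of appointment to current position (earlier first): Yilmaz (1993-10-24) before Moreau (1998-12-01).
Among Romero, Nguyen, Achebe, Sorensen and Castillo, by years of continuous service (higher first): Romero, Nguyen and Achebe (33 years) before Sorensen and Castillo (12 years).
Romero, Nguyen and Achebe are each Assistant Professor, so the next rule applies.
Romero, Nguyen and Achebe are each designated emeritus, so the next rule applies.
Among Romero, Nguyen and Achebe, by date of appointment to current position (earlier first): Romero (2002-10-14) before Nguyen (2003-04-03) before Achebe (2008-03-24).
Sorensen and Castillo are each Assistant Professor, so the next rule applies.
Sorensen and Castillo are each not designated emeritus, so the next rule applies.
Among Sorensen and Castillo, by date of appointment to current position (earlier first): Sorensen (2003-05-05) before Castillo (2006-02-03).
Full order: Yilmaz, Moreau, Romero, Nguyen, Achebe, Sorensen, Castillo.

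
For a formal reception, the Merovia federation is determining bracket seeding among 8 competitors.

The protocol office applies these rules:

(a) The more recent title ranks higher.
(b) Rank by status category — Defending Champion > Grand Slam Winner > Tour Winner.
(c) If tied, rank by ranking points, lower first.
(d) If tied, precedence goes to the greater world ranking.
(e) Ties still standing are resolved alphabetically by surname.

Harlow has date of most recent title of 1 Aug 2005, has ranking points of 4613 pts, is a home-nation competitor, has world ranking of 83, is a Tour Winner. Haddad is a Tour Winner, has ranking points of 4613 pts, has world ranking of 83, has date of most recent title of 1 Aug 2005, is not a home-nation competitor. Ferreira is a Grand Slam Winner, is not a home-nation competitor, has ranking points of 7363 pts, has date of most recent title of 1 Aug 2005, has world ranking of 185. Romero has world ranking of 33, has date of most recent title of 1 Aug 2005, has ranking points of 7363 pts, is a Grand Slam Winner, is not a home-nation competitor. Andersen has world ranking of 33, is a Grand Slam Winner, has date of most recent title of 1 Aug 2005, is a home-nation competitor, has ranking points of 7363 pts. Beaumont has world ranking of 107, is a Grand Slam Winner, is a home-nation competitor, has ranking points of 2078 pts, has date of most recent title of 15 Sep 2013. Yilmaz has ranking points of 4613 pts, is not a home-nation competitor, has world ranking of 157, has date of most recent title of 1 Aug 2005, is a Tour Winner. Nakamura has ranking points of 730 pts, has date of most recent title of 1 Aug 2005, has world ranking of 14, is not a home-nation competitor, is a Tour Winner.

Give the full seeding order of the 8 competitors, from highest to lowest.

Beaumont, Ferreira, Andersen, Romero, Nakamura, Yilmaz, Haddad, Harlow

By date of most recent title (later first): Beaumont (15 Sep 2013); then Ferreira, Andersen, Romero, Nakamura, Yilmaz, Haddad and Harlow (each 1 Aug 2005).
Among Ferreira, Andersen, Romero, Nakamura, Yilmaz, Haddad and Harlow, by status category: Ferreira, Andersen and Romero (Grand Slam Winner) before Nakamura, Yilmaz, Haddad and Harlow (Tour Winner).
Ferreira, Andersen and Romero all have ranking points 7363 pts, so the next rule applies.
Among Ferreira, Andersen and Romero, by world ranking (higher first): Ferreira (185) before Andersen and Romero (33).
Among Andersen and Romero, alphabetically by surname: Andersen before Romero.
Among Nakamura, Yilmaz, Haddad and Harlow, by ranking points (lower first): Nakamura (730 pts) before Yilmaz, Haddad and Harlow (4613 pts).
Among Yilmaz, Haddad and Harlow, by world ranking (higher first): Yilmaz (157) before Haddad and Harlow (83).
Among Haddad and Harlow, alphabetically by surname: Haddad before Harlow.
Full order: Beaumont, Ferreira, Andersen, Romero, Nakamura, Yilmaz, Haddad, Harlow.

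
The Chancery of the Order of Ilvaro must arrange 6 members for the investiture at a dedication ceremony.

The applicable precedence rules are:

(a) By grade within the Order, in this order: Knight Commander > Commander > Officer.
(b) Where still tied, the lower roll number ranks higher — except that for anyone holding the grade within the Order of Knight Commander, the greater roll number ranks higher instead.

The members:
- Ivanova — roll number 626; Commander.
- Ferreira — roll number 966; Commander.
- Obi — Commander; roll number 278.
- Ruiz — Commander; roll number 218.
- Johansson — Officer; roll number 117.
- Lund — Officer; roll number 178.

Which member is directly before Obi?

By grade within the Order: Ruiz, Obi, Ivanova and Ferreira (Commander); then Johansson and Lund (Officer).
Among Ruiz, Obi, Ivanova and Ferreira, by roll number (lower first): Ruiz (218) before Obi (278) before Ivanova (626) before Ferreira (966).
Among Johansson and Lund, by roll number (lower first): Johansson (117) before Lund (178).
Order: Ruiz, Obi, Ivanova, Ferreira, Johansson, Lund.

Ruiz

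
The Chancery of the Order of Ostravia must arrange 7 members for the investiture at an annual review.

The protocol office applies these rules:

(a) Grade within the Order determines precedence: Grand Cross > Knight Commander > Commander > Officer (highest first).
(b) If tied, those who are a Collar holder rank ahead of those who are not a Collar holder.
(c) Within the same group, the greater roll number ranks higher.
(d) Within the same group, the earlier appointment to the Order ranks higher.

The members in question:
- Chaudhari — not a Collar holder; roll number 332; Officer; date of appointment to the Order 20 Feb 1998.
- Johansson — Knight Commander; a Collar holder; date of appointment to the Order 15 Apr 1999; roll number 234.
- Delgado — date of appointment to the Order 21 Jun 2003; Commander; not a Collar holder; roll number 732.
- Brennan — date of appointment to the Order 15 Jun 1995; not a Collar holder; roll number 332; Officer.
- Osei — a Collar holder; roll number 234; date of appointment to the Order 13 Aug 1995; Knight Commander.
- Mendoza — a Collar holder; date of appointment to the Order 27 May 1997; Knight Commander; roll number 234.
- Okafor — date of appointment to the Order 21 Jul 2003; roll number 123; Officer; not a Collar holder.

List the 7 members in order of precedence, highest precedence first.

By grade within the Order: Osei, Mendoza and Johansson (Knight Commander); then Delgado (Commander); then Brennan, Chaudhari and Okafor (Officer).
Osei, Mendoza and Johansson are each a Collar holder, so the next rule applies.
Osei, Mendoza and Johansson all have roll number 234, so the next rule applies.
Among Osei, Mendoza and Johansson, by date of appointment to the Order (earlier first): Osei (13 Aug 1995) before Mendoza (27 May 1997) before Johansson (15 Apr 1999).
Brennan, Chaudhari and Okafor are each not a Collar holder, so the next rule applies.
Among Brennan, Chaudhari and Okafor, by roll number (higher first): Brennan and Chaudhari (332) before Okafor (123).
Among Brennan and Chaudhari, by date of appointment to the Order (earlier first): Brennan (15 Jun 1995) before Chaudhari (20 Feb 1998).
Full order: Osei, Mendoza, Johansson, Delgado, Brennan, Chaudhari, Okafor.

Osei, Mendoza, Johansson, Delgado, Brennan, Chaudhari, Okafor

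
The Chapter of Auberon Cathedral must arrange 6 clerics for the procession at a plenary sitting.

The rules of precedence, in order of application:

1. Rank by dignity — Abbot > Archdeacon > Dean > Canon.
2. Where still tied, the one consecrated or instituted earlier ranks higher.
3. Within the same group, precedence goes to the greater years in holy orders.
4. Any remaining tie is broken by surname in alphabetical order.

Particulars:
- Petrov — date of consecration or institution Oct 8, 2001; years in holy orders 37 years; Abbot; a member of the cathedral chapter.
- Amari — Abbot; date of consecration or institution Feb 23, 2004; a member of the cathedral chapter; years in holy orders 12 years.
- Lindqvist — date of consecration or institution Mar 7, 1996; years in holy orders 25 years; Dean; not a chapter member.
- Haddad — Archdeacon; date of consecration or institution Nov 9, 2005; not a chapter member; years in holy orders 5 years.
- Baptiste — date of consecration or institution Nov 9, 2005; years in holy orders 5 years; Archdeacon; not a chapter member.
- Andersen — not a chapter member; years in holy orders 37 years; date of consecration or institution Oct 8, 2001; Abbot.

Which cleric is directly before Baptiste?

Amari

By dignity: Andersen, Petrov and Amari (Abbot); then Baptiste and Haddad (Archdeacon); then Lindqvist (Dean).
Among Andersen, Petrov and Amari, by date of consecration or institution (earlier first): Andersen and Petrov (Oct 8, 2001) before Amari (Feb 23, 2004).
Andersen and Petrov both have years in holy orders 37 years, so the next rule applies.
Among Andersen and Petrov, alphabetically by surname: Andersen before Petrov.
Baptiste and Haddad both have date of consecration or institution Nov 9, 2005, so the next rule applies.
Baptiste and Haddad both have years in holy orders 5 years, so the next rule applies.
Among Baptiste and Haddad, alphabetically by surname: Baptiste before Haddad.
Order: Andersen, Petrov, Amari, Baptiste, Haddad, Lindqvist.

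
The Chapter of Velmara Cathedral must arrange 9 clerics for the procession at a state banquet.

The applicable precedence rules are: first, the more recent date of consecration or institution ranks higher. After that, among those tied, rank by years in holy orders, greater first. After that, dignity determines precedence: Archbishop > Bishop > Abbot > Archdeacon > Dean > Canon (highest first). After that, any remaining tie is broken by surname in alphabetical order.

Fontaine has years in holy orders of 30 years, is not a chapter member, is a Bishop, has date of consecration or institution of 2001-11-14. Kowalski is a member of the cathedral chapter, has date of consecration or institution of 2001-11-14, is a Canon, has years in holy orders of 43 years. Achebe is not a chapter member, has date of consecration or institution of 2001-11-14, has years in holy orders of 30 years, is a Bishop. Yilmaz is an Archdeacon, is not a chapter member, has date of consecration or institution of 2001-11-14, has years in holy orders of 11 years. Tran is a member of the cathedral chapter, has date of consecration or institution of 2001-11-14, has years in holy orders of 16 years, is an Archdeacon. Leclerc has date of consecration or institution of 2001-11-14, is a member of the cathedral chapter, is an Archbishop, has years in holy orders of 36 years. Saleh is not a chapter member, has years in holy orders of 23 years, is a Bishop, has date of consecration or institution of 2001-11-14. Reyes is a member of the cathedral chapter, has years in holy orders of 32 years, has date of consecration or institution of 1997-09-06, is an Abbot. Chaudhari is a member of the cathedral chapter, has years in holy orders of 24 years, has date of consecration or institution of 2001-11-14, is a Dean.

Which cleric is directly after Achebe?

By date of consecration or institution (later first): Kowalski, Leclerc, Achebe, Fontaine, Chaudhari, Saleh, Tran and Yilmaz (each 2001-11-14); then Reyes (1997-09-06).
Among Kowalski, Leclerc, Achebe, Fontaine, Chaudhari, Saleh, Tran and Yilmaz, by years in holy orders (higher first): Kowalski (43 years) before Leclerc (36 years) before Achebe and Fontaine (30 years) before Chaudhari (24 years) before Saleh (23 years) before Tran (16 years) before Yilmaz (11 years).
Achebe and Fontaine are each Bishop, so the next rule applies.
Among Achebe and Fontaine, alphabetically by surname: Achebe before Fontaine.
Order: Kowalski, Leclerc, Achebe, Fontaine, Chaudhari, Saleh, Tran, Yilmaz, Reyes.

Fontaine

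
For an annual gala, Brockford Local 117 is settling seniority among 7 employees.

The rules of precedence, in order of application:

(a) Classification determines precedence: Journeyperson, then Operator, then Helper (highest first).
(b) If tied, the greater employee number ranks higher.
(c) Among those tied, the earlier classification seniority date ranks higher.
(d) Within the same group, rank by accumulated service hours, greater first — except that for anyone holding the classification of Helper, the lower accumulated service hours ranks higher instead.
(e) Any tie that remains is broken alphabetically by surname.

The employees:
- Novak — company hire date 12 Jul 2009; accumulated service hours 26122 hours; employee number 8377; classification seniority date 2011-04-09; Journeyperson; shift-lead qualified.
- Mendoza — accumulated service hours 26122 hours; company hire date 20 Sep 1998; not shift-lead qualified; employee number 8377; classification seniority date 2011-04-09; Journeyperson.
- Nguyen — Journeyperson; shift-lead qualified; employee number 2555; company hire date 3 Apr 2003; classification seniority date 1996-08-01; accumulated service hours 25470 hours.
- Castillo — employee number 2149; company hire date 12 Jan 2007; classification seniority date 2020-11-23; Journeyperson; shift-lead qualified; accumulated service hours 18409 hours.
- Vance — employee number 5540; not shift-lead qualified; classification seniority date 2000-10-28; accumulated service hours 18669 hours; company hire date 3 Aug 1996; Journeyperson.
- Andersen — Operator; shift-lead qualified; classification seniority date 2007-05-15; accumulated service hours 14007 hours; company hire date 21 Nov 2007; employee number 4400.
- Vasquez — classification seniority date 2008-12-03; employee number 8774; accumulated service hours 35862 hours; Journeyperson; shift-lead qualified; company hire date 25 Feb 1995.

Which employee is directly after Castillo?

By classification: Vasquez, Mendoza, Novak, Vance, Nguyen and Castillo (Journeyperson); then Andersen (Operator).
Among Vasquez, Mendoza, Novak, Vance, Nguyen and Castillo, by employee number (higher first): Vasquez (8774) before Mendoza and Novak (8377) before Vance (5540) before Nguyen (2555) before Castillo (2149).
Mendoza and Novak both have classification seniority date 2011-04-09, so the next rule applies.
Mendoza and Novak both have accumulated service hours 26122 hours, so the next rule applies.
Among Mendoza and Novak, alphabetically by surname: Mendoza before Novak.
Order: Vasquez, Mendoza, Novak, Vance, Nguyen, Castillo, Andersen.

Andersen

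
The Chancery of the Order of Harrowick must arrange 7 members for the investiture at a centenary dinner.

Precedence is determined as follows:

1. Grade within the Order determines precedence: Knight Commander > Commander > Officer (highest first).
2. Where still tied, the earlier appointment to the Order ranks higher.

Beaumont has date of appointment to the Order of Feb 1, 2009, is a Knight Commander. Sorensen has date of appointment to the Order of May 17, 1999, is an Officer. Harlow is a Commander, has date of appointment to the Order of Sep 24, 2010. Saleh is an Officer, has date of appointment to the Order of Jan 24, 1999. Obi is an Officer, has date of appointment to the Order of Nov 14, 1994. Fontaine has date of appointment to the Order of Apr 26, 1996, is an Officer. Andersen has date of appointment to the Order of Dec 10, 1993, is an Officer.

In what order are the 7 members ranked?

By grade within the Order: Beaumont (Knight Commander); then Harlow (Commander); then Andersen, Obi, Fontaine, Saleh and Sorensen (Officer).
Among Andersen, Obi, Fontaine, Saleh and Sorensen, by date of appointment to the Order (earlier first): Andersen (Dec 10, 1993) before Obi (Nov 14, 1994) before Fontaine (Apr 26, 1996) before Saleh (Jan 24, 1999) before Sorensen (May 17, 1999).
Full order: Beaumont, Harlow, Andersen, Obi, Fontaine, Saleh, Sorensen.

Beaumont, Harlow, Andersen, Obi, Fontaine, Saleh, Sorensen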